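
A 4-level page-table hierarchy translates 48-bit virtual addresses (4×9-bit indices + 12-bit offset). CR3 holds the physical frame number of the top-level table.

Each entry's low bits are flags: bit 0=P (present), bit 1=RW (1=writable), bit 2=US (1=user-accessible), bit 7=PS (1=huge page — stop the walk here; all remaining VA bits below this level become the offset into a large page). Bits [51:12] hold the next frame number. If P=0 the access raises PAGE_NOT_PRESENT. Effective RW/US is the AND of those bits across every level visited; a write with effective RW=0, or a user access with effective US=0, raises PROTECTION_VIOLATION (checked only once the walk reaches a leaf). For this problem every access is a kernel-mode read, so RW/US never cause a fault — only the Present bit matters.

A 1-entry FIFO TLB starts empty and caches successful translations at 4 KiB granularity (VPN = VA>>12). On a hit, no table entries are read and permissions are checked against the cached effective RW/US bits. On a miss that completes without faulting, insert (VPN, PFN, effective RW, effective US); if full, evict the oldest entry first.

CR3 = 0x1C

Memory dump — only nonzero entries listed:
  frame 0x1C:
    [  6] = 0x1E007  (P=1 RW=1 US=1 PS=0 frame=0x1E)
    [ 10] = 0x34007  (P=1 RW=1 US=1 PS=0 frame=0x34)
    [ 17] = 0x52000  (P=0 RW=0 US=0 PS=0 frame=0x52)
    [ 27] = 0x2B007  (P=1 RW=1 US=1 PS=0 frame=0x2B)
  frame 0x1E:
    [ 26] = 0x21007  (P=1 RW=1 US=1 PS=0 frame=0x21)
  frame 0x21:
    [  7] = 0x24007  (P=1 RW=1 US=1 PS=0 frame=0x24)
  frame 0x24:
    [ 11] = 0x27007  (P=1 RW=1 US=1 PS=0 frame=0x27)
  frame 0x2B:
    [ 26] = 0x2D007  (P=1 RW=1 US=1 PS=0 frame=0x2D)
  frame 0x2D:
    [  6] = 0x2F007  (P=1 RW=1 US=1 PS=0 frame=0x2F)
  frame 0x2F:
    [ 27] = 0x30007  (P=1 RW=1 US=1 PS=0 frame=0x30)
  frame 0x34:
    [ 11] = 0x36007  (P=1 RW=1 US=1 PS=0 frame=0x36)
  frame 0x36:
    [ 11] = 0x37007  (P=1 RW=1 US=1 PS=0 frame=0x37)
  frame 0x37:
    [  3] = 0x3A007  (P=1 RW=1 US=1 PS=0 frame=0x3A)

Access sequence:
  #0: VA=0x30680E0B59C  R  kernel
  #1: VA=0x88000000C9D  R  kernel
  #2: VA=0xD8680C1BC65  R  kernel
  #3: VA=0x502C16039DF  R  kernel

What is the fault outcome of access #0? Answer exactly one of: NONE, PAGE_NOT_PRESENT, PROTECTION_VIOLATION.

Trace:
#0 VA=0x30680E0B59C (r,kernel):
  [0] read 0x1C idx=6: raw=0x1E007 flags P=1 W=1 U=1 S=0
  [1] read 0x1E idx=26: raw=0x21007 flags P=1 W=1 U=1 S=0
  [2] read 0x21 idx=7: raw=0x24007 flags P=1 W=1 U=1 S=0
  [3] read 0x24 idx=11: raw=0x27007 flags P=1 W=1 U=1 S=0
  ⇒ phys 0x2759C  [4 reads]
#1 VA=0x88000000C9D (r,kernel):
  [0] read 0x1C idx=17: raw=0x52000 flags P=0 W=0 U=0 S=0
  → PAGE_NOT_PRESENT  (1 entries read)
#2 VA=0xD8680C1BC65 (r,kernel):
  [0] read 0x1C idx=27: raw=0x2B007 flags P=1 W=1 U=1 S=0
  [1] read 0x2B idx=26: raw=0x2D007 flags P=1 W=1 U=1 S=0
  [2] read 0x2D idx=6: raw=0x2F007 flags P=1 W=1 U=1 S=0
  [3] read 0x2F idx=27: raw=0x30007 flags P=1 W=1 U=1 S=0
  ⇒ phys 0x30C65  [4 reads]
#3 VA=0x502C16039DF (r,kernel):
  [0] read 0x1C idx=10: raw=0x34007 flags P=1 W=1 U=1 S=0
  [1] read 0x34 idx=11: raw=0x36007 flags P=1 W=1 U=1 S=0
  [2] read 0x36 idx=11: raw=0x37007 flags P=1 W=1 U=1 S=0
  [3] read 0x37 idx=3: raw=0x3A007 flags P=1 W=1 U=1 S=0
  ⇒ phys 0x3A9DF  [4 reads]

Access #0 fault: NONE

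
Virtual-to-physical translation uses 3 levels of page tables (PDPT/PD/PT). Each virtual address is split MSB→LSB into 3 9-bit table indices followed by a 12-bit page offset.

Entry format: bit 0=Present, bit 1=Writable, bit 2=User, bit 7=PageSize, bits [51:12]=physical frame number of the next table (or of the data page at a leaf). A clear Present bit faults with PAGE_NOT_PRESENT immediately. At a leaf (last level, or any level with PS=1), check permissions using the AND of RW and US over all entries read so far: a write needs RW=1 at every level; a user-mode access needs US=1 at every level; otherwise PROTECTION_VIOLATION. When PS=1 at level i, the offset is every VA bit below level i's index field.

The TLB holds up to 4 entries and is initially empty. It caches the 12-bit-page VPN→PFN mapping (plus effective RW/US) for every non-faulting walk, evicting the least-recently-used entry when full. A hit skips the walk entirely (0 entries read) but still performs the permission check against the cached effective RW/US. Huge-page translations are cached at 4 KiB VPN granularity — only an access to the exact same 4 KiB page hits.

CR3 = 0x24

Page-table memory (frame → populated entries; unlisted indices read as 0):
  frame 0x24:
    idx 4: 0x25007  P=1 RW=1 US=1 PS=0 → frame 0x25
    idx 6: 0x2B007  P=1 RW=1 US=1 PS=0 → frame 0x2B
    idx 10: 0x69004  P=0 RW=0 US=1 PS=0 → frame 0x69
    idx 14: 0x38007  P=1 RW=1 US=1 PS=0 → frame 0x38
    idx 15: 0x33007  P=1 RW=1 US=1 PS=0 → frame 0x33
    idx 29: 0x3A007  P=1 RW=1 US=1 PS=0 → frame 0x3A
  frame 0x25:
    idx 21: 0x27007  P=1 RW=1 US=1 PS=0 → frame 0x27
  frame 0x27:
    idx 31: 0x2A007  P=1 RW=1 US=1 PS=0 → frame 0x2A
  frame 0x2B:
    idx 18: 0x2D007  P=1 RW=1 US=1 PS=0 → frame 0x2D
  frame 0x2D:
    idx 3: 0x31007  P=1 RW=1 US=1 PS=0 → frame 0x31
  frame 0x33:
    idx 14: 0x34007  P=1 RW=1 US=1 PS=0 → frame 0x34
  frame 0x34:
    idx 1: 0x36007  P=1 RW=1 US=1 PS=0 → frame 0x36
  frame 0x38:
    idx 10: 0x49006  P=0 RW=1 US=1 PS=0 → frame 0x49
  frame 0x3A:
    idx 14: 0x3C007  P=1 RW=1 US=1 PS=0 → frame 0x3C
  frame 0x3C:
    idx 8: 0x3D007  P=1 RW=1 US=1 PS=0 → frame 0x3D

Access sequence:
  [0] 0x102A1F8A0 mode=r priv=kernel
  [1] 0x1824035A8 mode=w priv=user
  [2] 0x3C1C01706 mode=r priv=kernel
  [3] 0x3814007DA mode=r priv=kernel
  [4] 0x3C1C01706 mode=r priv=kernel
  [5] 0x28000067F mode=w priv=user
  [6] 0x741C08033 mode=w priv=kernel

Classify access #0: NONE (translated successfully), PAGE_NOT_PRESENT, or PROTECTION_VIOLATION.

Trace:
#0 VA=0x102A1F8A0 (r,kernel):
  lvl0: tbl 0x24, slot 4 ⇒ 0x25007 (P1/RW1/US1/PS0)
  lvl1: tbl 0x25, slot 21 ⇒ 0x27007 (P1/RW1/US1/PS0)
  lvl2: tbl 0x27, slot 31 ⇒ 0x2A007 (P1/RW1/US1/PS0)
  ✓ 0x2A8A0  — 3 lookups
#1 VA=0x1824035A8 (w,user):
  lvl0: tbl 0x24, slot 6 ⇒ 0x2B007 (P1/RW1/US1/PS0)
  lvl1: tbl 0x2B, slot 18 ⇒ 0x2D007 (P1/RW1/US1/PS0)
  lvl2: tbl 0x2D, slot 3 ⇒ 0x31007 (P1/RW1/US1/PS0)
  ✓ 0x315A8  — 3 lookups
#2 VA=0x3C1C01706 (r,kernel):
  lvl0: tbl 0x24, slot 15 ⇒ 0x33007 (P1/RW1/US1/PS0)
  lvl1: tbl 0x33, slot 14 ⇒ 0x34007 (P1/RW1/US1/PS0)
  lvl2: tbl 0x34, slot 1 ⇒ 0x36007 (P1/RW1/US1/PS0)
  ✓ 0x36706  — 3 lookups
#3 VA=0x3814007DA (r,kernel):
  lvl0: tbl 0x24, slot 14 ⇒ 0x38007 (P1/RW1/US1/PS0)
  lvl1: tbl 0x38, slot 10 ⇒ 0x49006 (P0/RW1/US1/PS0)
  ✗ PAGE_NOT_PRESENT  [2 reads]
#4 VA=0x3C1C01706 (r,kernel):
  TLB hit vpn=0x3C1C01 → PA=0x36706
#5 VA=0x28000067F (w,user):
  lvl0: tbl 0x24, slot 10 ⇒ 0x69004 (P0/RW0/US1/PS0)
  ✗ PAGE_NOT_PRESENT  [1 reads]
#6 VA=0x741C08033 (w,kernel):
  lvl0: tbl 0x24, slot 29 ⇒ 0x3A007 (P1/RW1/US1/PS0)
  lvl1: tbl 0x3A, slot 14 ⇒ 0x3C007 (P1/RW1/US1/PS0)
  lvl2: tbl 0x3C, slot 8 ⇒ 0x3D007 (P1/RW1/US1/PS0)
  ✓ 0x3D033  — 3 lookups

Access #0 fault: NONE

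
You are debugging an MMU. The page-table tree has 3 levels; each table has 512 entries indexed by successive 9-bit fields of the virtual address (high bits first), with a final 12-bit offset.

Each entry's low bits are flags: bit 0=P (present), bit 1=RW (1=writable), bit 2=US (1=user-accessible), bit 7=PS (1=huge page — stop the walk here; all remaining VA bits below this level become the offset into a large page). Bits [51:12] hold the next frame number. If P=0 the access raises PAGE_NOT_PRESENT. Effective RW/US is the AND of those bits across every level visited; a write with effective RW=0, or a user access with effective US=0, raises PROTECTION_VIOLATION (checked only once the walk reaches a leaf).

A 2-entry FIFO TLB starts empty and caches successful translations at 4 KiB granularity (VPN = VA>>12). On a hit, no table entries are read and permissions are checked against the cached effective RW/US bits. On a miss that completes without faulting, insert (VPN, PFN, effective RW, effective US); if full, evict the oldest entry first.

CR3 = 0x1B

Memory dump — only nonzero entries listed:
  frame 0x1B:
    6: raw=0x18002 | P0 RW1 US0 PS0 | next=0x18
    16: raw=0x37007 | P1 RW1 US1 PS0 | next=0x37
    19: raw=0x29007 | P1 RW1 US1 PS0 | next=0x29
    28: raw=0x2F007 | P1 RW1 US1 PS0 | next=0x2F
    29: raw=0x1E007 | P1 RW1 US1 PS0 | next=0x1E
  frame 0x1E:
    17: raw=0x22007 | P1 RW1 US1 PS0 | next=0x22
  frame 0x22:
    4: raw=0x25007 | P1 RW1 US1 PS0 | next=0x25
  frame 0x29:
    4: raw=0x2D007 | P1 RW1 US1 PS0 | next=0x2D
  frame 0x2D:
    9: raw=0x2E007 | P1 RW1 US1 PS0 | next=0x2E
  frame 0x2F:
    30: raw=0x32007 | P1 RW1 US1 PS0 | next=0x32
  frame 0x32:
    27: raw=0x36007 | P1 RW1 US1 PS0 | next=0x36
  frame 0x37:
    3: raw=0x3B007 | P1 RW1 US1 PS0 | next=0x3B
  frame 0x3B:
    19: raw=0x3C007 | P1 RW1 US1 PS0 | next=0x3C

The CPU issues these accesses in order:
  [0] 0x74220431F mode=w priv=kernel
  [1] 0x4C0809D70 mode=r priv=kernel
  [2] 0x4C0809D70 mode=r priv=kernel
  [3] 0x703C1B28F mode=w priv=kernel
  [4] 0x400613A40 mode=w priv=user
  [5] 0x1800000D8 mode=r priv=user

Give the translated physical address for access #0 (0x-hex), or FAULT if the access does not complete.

Per-access translation:
#0 VA=0x74220431F (w,kernel):
  [0] read 0x1B idx=29: raw=0x1E007 flags P=1 W=1 U=1 S=0
  [1] read 0x1E idx=17: raw=0x22007 flags P=1 W=1 U=1 S=0
  [2] read 0x22 idx=4: raw=0x25007 flags P=1 W=1 U=1 S=0
  → PA=0x2531F  (3 entries read)
#1 VA=0x4C0809D70 (r,kernel):
  [0] read 0x1B idx=19: raw=0x29007 flags P=1 W=1 U=1 S=0
  [1] read 0x29 idx=4: raw=0x2D007 flags P=1 W=1 U=1 S=0
  [2] read 0x2D idx=9: raw=0x2E007 flags P=1 W=1 U=1 S=0
  → PA=0x2ED70  (3 entries read)
#2 VA=0x4C0809D70 (r,kernel):
  TLB hit vpn=0x4C0809 → PA=0x2ED70
#3 VA=0x703C1B28F (w,kernel):
  [0] read 0x1B idx=28: raw=0x2F007 flags P=1 W=1 U=1 S=0
  [1] read 0x2F idx=30: raw=0x32007 flags P=1 W=1 U=1 S=0
  [2] read 0x32 idx=27: raw=0x36007 flags P=1 W=1 U=1 S=0
  → PA=0x3628F  (3 entries read)
#4 VA=0x400613A40 (w,user):
  [0] read 0x1B idx=16: raw=0x37007 flags P=1 W=1 U=1 S=0
  [1] read 0x37 idx=3: raw=0x3B007 flags P=1 W=1 U=1 S=0
  [2] read 0x3B idx=19: raw=0x3C007 flags P=1 W=1 U=1 S=0
  → PA=0x3CA40  (3 entries read)
#5 VA=0x1800000D8 (r,user):
  [0] read 0x1B idx=6: raw=0x18002 flags P=0 W=1 U=0 S=0
  → PAGE_NOT_PRESENT  (1 entries read)

Access #0 PA: 0x2531F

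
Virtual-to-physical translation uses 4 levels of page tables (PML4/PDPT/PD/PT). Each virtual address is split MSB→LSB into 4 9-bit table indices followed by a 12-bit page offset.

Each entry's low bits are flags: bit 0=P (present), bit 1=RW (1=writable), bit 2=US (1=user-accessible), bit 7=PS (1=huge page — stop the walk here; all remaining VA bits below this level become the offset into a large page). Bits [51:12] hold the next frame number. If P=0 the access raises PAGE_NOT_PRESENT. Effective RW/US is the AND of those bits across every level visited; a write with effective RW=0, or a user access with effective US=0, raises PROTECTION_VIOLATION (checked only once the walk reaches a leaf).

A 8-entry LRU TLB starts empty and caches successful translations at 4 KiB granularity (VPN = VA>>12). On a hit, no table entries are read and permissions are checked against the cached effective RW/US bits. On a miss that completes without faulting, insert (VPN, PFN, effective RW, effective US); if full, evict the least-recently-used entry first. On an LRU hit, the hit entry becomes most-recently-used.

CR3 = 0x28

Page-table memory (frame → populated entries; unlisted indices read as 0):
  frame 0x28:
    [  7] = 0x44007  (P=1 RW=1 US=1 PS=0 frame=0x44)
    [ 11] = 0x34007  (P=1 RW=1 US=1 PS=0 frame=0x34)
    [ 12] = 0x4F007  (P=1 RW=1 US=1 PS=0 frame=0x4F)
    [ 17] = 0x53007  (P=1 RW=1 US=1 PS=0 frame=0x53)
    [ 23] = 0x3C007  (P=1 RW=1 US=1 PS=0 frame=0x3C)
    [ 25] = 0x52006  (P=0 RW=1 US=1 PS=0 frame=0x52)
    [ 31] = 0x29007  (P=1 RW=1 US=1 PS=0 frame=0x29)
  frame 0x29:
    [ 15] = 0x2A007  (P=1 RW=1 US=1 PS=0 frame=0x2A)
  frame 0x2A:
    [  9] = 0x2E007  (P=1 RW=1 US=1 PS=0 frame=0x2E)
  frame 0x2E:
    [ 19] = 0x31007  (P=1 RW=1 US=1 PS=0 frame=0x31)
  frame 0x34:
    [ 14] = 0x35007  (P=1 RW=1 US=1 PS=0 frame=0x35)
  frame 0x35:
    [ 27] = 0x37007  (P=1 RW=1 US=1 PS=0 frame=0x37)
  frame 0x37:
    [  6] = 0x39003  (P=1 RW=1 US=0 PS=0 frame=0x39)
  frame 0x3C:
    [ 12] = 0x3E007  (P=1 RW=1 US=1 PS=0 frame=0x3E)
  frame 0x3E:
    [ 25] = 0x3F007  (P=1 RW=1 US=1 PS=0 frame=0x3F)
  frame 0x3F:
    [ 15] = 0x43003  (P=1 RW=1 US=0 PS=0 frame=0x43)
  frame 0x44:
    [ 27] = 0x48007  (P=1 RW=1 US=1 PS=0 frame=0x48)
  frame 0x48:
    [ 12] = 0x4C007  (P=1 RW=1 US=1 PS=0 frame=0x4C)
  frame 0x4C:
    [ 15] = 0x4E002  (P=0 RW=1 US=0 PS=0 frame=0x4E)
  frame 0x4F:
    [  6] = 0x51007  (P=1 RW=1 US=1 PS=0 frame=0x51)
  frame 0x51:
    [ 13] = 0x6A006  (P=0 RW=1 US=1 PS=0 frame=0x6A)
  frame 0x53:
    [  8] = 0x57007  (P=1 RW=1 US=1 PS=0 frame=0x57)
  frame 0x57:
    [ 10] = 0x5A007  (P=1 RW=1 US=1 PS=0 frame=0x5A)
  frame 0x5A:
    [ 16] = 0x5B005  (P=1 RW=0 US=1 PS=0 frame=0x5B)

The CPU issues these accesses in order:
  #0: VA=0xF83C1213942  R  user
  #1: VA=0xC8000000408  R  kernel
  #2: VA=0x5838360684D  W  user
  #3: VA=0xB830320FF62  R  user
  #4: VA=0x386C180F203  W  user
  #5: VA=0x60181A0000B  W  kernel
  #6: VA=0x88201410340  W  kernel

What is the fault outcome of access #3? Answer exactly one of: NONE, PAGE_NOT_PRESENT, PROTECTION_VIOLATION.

Walk each access:
#0 VA=0xF83C1213942 (r,user):
  L0 @0x28[31] → 0x29007  P=1,RW=1,US=1,PS=0
  L1 @0x29[15] → 0x2A007  P=1,RW=1,US=1,PS=0
  L2 @0x2A[9] → 0x2E007  P=1,RW=1,US=1,PS=0
  L3 @0x2E[19] → 0x31007  P=1,RW=1,US=1,PS=0
  ✓ 0x31942  — 4 lookups
#1 VA=0xC8000000408 (r,kernel):
  L0 @0x28[25] → 0x52006  P=0,RW=1,US=1,PS=0
  ✗ PAGE_NOT_PRESENT  [1 reads]
#2 VA=0x5838360684D (w,user):
  L0 @0x28[11] → 0x34007  P=1,RW=1,US=1,PS=0
  L1 @0x34[14] → 0x35007  P=1,RW=1,US=1,PS=0
  L2 @0x35[27] → 0x37007  P=1,RW=1,US=1,PS=0
  L3 @0x37[6] → 0x39003  P=1,RW=1,US=0,PS=0
  ✗ PROTECTION_VIOLATION  [4 reads]
#3 VA=0xB830320FF62 (r,user):
  L0 @0x28[23] → 0x3C007  P=1,RW=1,US=1,PS=0
  L1 @0x3C[12] → 0x3E007  P=1,RW=1,US=1,PS=0
  L2 @0x3E[25] → 0x3F007  P=1,RW=1,US=1,PS=0
  L3 @0x3F[15] → 0x43003  P=1,RW=1,US=0,PS=0
  ✗ PROTECTION_VIOLATION  [4 reads]
#4 VA=0x386C180F203 (w,user):
  L0 @0x28[7] → 0x44007  P=1,RW=1,US=1,PS=0
  L1 @0x44[27] → 0x48007  P=1,RW=1,US=1,PS=0
  L2 @0x48[12] → 0x4C007  P=1,RW=1,US=1,PS=0
  L3 @0x4C[15] → 0x4E002  P=0,RW=1,US=0,PS=0
  ✗ PAGE_NOT_PRESENT  [4 reads]
#5 VA=0x60181A0000B (w,kernel):
  L0 @0x28[12] → 0x4F007  P=1,RW=1,US=1,PS=0
  L1 @0x4F[6] → 0x51007  P=1,RW=1,US=1,PS=0
  L2 @0x51[13] → 0x6A006  P=0,RW=1,US=1,PS=0
  ✗ PAGE_NOT_PRESENT  [3 reads]
#6 VA=0x88201410340 (w,kernel):
  L0 @0x28[17] → 0x53007  P=1,RW=1,US=1,PS=0
  L1 @0x53[8] → 0x57007  P=1,RW=1,US=1,PS=0
  L2 @0x57[10] → 0x5A007  P=1,RW=1,US=1,PS=0
  L3 @0x5A[16] → 0x5B005  P=1,RW=0,US=1,PS=0
  ✗ PROTECTION_VIOLATION  [4 reads]

Access #3 fault: PROTECTION_VIOLATION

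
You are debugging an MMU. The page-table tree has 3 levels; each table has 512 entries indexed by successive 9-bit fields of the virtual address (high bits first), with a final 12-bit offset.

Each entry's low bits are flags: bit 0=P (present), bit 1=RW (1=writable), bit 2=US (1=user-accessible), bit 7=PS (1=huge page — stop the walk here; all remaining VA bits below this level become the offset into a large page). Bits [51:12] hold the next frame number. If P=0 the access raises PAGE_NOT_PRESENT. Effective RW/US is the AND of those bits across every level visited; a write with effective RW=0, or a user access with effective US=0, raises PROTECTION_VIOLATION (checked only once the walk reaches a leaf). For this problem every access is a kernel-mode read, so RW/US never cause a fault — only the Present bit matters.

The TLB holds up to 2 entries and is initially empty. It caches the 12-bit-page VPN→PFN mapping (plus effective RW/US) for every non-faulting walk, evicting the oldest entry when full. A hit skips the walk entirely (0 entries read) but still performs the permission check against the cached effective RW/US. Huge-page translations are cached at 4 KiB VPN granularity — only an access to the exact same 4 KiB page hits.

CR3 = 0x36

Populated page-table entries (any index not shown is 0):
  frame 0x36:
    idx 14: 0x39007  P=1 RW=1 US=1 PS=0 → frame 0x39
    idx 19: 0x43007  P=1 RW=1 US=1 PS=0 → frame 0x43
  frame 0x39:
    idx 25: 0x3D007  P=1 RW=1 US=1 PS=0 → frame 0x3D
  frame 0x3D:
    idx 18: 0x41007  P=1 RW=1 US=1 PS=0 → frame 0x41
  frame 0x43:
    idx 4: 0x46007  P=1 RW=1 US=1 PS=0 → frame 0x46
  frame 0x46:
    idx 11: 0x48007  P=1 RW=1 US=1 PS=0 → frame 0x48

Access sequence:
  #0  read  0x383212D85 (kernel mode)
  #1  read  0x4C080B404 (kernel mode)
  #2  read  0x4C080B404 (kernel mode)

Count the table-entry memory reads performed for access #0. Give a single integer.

Walk each access:
#0 VA=0x383212D85 (r,kernel):
  L0 @0x36[14] → 0x39007  P=1,RW=1,US=1,PS=0
  L1 @0x39[25] → 0x3D007  P=1,RW=1,US=1,PS=0
  L2 @0x3D[18] → 0x41007  P=1,RW=1,US=1,PS=0
  ✓ 0x41D85  — 3 lookups
#1 VA=0x4C080B404 (r,kernel):
  L0 @0x36[19] → 0x43007  P=1,RW=1,US=1,PS=0
  L1 @0x43[4] → 0x46007  P=1,RW=1,US=1,PS=0
  L2 @0x46[11] → 0x48007  P=1,RW=1,US=1,PS=0
  ✓ 0x48404  — 3 lookups
#2 VA=0x4C080B404 (r,kernel):
  TLB hit vpn=0x4C080B → PA=0x48404

Entries read for #0: 3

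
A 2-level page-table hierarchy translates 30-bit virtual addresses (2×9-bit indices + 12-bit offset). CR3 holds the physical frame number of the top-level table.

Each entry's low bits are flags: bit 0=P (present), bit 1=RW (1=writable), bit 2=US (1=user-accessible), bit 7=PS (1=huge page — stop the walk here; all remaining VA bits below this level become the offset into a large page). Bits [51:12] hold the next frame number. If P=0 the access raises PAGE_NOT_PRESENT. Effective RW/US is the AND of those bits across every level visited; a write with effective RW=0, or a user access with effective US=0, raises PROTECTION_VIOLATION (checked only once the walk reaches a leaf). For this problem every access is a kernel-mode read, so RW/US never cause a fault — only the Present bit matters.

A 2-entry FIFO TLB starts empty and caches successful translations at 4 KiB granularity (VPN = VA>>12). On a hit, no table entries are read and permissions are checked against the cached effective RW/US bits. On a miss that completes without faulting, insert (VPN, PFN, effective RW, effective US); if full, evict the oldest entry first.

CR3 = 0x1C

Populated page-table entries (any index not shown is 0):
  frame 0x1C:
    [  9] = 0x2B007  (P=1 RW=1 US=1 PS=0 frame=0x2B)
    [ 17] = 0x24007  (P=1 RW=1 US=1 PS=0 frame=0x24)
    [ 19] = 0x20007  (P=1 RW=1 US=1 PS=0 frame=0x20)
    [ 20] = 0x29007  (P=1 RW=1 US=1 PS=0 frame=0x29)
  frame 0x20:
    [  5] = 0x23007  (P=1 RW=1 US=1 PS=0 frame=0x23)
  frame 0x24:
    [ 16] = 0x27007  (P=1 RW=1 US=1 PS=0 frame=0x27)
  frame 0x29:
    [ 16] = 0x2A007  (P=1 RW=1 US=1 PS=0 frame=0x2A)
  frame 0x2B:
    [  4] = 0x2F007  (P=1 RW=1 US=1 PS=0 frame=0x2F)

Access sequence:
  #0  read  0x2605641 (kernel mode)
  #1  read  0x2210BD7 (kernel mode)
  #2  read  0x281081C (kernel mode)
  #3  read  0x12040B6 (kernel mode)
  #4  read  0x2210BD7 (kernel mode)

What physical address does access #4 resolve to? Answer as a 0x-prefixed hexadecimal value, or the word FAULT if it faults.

Walk each access:
#0 VA=0x2605641 (r,kernel):
  L0 @0x1C[19] → 0x20007  P=1,RW=1,US=1,PS=0
  L1 @0x20[5] → 0x23007  P=1,RW=1,US=1,PS=0
  → PA=0x23641  (2 entries read)
#1 VA=0x2210BD7 (r,kernel):
  L0 @0x1C[17] → 0x24007  P=1,RW=1,US=1,PS=0
  L1 @0x24[16] → 0x27007  P=1,RW=1,US=1,PS=0
  → PA=0x27BD7  (2 entries read)
#2 VA=0x281081C (r,kernel):
  L0 @0x1C[20] → 0x29007  P=1,RW=1,US=1,PS=0
  L1 @0x29[16] → 0x2A007  P=1,RW=1,US=1,PS=0
  → PA=0x2A81C  (2 entries read)
#3 VA=0x12040B6 (r,kernel):
  L0 @0x1C[9] → 0x2B007  P=1,RW=1,US=1,PS=0
  L1 @0x2B[4] → 0x2F007  P=1,RW=1,US=1,PS=0
  → PA=0x2F0B6  (2 entries read)
#4 VA=0x2210BD7 (r,kernel):
  L0 @0x1C[17] → 0x24007  P=1,RW=1,US=1,PS=0
  L1 @0x24[16] → 0x27007  P=1,RW=1,US=1,PS=0
  → PA=0x27BD7  (2 entries read)

Access #4 PA: 0x27BD7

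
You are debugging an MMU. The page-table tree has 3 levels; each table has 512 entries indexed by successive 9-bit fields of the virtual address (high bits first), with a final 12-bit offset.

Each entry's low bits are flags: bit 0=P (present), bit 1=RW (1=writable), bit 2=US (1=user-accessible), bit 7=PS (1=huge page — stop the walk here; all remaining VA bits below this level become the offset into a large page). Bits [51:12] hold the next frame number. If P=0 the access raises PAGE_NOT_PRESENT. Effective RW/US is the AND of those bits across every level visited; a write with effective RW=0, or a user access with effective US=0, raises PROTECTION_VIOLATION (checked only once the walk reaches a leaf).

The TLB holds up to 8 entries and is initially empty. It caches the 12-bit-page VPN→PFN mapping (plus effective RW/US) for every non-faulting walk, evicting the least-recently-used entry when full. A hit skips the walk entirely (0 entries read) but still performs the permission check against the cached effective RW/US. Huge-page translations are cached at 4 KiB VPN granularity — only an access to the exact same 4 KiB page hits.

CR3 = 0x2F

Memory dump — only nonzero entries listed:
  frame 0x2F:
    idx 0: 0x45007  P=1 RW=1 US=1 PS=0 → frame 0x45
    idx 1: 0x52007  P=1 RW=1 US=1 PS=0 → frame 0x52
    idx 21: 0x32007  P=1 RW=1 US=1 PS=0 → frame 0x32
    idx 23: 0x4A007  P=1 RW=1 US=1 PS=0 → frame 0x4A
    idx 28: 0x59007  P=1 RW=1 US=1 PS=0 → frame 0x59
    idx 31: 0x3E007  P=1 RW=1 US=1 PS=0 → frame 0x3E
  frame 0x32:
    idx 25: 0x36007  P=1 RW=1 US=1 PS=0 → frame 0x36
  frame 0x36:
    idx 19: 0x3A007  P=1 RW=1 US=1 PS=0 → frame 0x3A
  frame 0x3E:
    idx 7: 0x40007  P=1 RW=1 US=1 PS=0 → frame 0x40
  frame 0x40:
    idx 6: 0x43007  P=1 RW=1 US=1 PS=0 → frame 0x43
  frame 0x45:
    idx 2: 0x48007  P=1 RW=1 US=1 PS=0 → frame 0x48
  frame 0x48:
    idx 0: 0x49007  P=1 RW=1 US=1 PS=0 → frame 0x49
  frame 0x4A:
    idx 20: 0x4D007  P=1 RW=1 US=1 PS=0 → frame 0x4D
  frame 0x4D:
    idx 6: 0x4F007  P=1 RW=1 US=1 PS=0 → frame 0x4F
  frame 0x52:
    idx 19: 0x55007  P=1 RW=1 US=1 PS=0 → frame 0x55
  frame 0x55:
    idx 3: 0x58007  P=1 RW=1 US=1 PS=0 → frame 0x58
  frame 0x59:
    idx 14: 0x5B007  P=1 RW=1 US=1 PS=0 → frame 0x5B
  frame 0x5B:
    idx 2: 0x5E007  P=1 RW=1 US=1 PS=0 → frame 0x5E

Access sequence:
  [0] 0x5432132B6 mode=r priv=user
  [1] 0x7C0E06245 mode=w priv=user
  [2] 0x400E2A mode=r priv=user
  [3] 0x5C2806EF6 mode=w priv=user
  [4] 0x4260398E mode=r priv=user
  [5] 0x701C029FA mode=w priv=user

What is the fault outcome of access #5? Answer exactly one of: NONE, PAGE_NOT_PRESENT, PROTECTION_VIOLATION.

Walk each access:
#0 VA=0x5432132B6 (r,user):
  lvl0: tbl 0x2F, slot 21 ⇒ 0x32007 (P1/RW1/US1/PS0)
  lvl1: tbl 0x32, slot 25 ⇒ 0x36007 (P1/RW1/US1/PS0)
  lvl2: tbl 0x36, slot 19 ⇒ 0x3A007 (P1/RW1/US1/PS0)
  → PA=0x3A2B6  (3 entries read)
#1 VA=0x7C0E06245 (w,user):
  lvl0: tbl 0x2F, slot 31 ⇒ 0x3E007 (P1/RW1/US1/PS0)
  lvl1: tbl 0x3E, slot 7 ⇒ 0x40007 (P1/RW1/US1/PS0)
  lvl2: tbl 0x40, slot 6 ⇒ 0x43007 (P1/RW1/US1/PS0)
  → PA=0x43245  (3 entries read)
#2 VA=0x400E2A (r,user):
  lvl0: tbl 0x2F, slot 0 ⇒ 0x45007 (P1/RW1/US1/PS0)
  lvl1: tbl 0x45, slot 2 ⇒ 0x48007 (P1/RW1/US1/PS0)
  lvl2: tbl 0x48, slot 0 ⇒ 0x49007 (P1/RW1/US1/PS0)
  → PA=0x49E2A  (3 entries read)
#3 VA=0x5C2806EF6 (w,user):
  lvl0: tbl 0x2F, slot 23 ⇒ 0x4A007 (P1/RW1/US1/PS0)
  lvl1: tbl 0x4A, slot 20 ⇒ 0x4D007 (P1/RW1/US1/PS0)
  lvl2: tbl 0x4D, slot 6 ⇒ 0x4F007 (P1/RW1/US1/PS0)
  → PA=0x4FEF6  (3 entries read)
#4 VA=0x4260398E (r,user):
  lvl0: tbl 0x2F, slot 1 ⇒ 0x52007 (P1/RW1/US1/PS0)
  lvl1: tbl 0x52, slot 19 ⇒ 0x55007 (P1/RW1/US1/PS0)
  lvl2: tbl 0x55, slot 3 ⇒ 0x58007 (P1/RW1/US1/PS0)
  → PA=0x5898E  (3 entries read)
#5 VA=0x701C029FA (w,user):
  lvl0: tbl 0x2F, slot 28 ⇒ 0x59007 (P1/RW1/US1/PS0)
  lvl1: tbl 0x59, slot 14 ⇒ 0x5B007 (P1/RW1/US1/PS0)
  lvl2: tbl 0x5B, slot 2 ⇒ 0x5E007 (P1/RW1/US1/PS0)
  → PA=0x5E9FA  (3 entries read)

Access #5 fault: NONE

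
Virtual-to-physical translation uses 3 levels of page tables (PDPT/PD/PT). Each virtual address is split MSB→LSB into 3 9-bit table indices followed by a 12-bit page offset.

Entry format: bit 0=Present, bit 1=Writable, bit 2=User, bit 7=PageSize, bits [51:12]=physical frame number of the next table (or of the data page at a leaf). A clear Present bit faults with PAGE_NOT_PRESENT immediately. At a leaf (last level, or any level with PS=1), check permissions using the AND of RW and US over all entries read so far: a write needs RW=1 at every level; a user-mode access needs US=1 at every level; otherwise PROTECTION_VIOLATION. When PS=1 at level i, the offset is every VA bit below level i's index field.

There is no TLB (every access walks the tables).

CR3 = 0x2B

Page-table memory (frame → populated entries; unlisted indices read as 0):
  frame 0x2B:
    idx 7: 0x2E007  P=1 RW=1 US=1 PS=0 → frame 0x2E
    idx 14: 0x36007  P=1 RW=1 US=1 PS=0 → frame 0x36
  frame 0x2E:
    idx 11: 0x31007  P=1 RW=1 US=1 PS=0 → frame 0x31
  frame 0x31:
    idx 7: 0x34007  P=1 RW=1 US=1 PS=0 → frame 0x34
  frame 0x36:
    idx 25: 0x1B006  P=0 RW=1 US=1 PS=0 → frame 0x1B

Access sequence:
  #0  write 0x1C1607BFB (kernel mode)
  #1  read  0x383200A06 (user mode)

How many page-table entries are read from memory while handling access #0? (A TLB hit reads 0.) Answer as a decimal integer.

Per-access translation:
#0 VA=0x1C1607BFB (w,kernel):
  [0] read 0x2B idx=7: raw=0x2E007 flags P=1 W=1 U=1 S=0
  [1] read 0x2E idx=11: raw=0x31007 flags P=1 W=1 U=1 S=0
  [2] read 0x31 idx=7: raw=0x34007 flags P=1 W=1 U=1 S=0
  → PA=0x34BFB  (3 entries read)
#1 VA=0x383200A06 (r,user):
  [0] read 0x2B idx=14: raw=0x36007 flags P=1 W=1 U=1 S=0
  [1] read 0x36 idx=25: raw=0x1B006 flags P=0 W=1 U=1 S=0
  ✗ PAGE_NOT_PRESENT  [2 reads]

Entries read for #0: 3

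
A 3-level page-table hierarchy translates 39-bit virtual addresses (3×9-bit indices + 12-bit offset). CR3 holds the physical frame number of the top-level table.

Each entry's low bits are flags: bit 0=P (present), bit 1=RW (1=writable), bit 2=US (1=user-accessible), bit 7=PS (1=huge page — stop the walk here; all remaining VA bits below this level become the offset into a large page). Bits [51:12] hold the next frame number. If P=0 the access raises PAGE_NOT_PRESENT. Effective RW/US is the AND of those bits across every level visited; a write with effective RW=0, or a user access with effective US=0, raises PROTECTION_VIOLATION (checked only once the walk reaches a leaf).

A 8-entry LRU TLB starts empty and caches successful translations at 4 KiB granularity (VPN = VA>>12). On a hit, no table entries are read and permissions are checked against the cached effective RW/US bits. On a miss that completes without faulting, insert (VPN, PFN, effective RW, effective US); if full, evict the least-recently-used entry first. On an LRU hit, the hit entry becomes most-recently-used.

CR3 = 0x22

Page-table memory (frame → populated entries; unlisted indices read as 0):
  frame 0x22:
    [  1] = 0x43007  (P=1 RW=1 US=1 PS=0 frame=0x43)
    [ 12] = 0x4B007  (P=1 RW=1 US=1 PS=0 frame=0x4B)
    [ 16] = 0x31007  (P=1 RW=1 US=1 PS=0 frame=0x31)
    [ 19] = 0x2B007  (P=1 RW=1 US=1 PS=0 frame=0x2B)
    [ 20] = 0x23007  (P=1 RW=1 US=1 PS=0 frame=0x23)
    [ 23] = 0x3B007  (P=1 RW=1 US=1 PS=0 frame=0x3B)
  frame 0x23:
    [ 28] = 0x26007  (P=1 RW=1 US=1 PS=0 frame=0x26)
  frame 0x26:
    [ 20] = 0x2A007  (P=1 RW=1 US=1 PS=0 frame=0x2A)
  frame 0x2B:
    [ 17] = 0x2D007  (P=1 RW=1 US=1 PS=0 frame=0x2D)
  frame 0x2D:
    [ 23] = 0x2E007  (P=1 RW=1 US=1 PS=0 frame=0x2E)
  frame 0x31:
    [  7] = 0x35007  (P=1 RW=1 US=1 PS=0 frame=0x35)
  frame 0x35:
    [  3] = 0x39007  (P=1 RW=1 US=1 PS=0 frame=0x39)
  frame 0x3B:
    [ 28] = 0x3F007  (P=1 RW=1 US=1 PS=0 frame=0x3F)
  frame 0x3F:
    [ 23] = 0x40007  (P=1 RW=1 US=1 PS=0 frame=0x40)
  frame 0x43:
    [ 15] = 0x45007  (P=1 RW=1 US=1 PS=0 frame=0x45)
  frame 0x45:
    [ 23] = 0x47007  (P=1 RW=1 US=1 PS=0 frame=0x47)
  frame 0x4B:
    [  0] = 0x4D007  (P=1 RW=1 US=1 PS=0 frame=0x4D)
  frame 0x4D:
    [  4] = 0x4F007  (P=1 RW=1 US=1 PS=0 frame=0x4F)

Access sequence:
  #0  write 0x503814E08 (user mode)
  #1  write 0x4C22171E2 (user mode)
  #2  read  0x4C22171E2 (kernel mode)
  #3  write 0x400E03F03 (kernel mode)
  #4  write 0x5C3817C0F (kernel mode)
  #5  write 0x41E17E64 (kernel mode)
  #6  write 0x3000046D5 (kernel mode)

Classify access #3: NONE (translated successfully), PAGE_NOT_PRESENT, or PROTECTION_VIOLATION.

Trace:
#0 VA=0x503814E08 (w,user):
  L0 @0x22[20] → 0x23007  P=1,RW=1,US=1,PS=0
  L1 @0x23[28] → 0x26007  P=1,RW=1,US=1,PS=0
  L2 @0x26[20] → 0x2A007  P=1,RW=1,US=1,PS=0
  ⇒ phys 0x2AE08  [3 reads]
#1 VA=0x4C22171E2 (w,user):
  L0 @0x22[19] → 0x2B007  P=1,RW=1,US=1,PS=0
  L1 @0x2B[17] → 0x2D007  P=1,RW=1,US=1,PS=0
  L2 @0x2D[23] → 0x2E007  P=1,RW=1,US=1,PS=0
  ⇒ phys 0x2E1E2  [3 reads]
#2 VA=0x4C22171E2 (r,kernel):
  TLB hit vpn=0x4C2217 → PA=0x2E1E2
#3 VA=0x400E03F03 (w,kernel):
  L0 @0x22[16] → 0x31007  P=1,RW=1,US=1,PS=0
  L1 @0x31[7] → 0x35007  P=1,RW=1,US=1,PS=0
  L2 @0x35[3] → 0x39007  P=1,RW=1,US=1,PS=0
  ⇒ phys 0x39F03  [3 reads]
#4 VA=0x5C3817C0F (w,kernel):
  L0 @0x22[23] → 0x3B007  P=1,RW=1,US=1,PS=0
  L1 @0x3B[28] → 0x3F007  P=1,RW=1,US=1,PS=0
  L2 @0x3F[23] → 0x40007  P=1,RW=1,US=1,PS=0
  ⇒ phys 0x40C0F  [3 reads]
#5 VA=0x41E17E64 (w,kernel):
  L0 @0x22[1] → 0x43007  P=1,RW=1,US=1,PS=0
  L1 @0x43[15] → 0x45007  P=1,RW=1,US=1,PS=0
  L2 @0x45[23] → 0x47007  P=1,RW=1,US=1,PS=0
  ⇒ phys 0x47E64  [3 reads]
#6 VA=0x3000046D5 (w,kernel):
  L0 @0x22[12] → 0x4B007  P=1,RW=1,US=1,PS=0
  L1 @0x4B[0] → 0x4D007  P=1,RW=1,US=1,PS=0
  L2 @0x4D[4] → 0x4F007  P=1,RW=1,US=1,PS=0
  ⇒ phys 0x4F6D5  [3 reads]

Access #3 fault: NONE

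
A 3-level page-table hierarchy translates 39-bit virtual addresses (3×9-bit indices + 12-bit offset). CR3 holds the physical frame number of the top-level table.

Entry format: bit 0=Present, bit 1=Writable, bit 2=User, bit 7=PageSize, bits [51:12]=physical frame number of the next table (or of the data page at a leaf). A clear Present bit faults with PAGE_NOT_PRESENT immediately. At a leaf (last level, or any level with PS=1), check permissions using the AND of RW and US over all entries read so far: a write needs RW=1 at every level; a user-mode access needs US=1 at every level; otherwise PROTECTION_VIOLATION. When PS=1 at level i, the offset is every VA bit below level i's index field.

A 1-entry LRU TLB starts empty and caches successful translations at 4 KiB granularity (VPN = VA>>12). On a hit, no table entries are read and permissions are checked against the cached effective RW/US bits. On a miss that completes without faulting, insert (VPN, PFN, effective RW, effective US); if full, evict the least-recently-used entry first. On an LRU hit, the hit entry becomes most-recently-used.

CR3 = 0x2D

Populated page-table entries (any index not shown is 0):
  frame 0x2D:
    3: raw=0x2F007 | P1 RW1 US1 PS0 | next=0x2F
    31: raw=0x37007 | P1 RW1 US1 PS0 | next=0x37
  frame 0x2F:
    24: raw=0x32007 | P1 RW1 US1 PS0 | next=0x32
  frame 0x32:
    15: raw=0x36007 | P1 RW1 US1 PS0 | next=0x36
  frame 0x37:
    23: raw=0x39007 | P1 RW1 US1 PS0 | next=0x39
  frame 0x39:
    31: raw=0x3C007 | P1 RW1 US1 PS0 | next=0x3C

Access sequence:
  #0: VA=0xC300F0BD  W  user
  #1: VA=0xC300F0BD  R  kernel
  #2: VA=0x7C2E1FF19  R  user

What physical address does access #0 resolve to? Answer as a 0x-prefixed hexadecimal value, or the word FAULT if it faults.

Walk each access:
#0 VA=0xC300F0BD (w,user):
  L0: frame=0x2D idx=3 entry=0x2F007 [P=1 RW=1 US=1 PS=0]
  L1: frame=0x2F idx=24 entry=0x32007 [P=1 RW=1 US=1 PS=0]
  L2: frame=0x32 idx=15 entry=0x36007 [P=1 RW=1 US=1 PS=0]
  ⇒ phys 0x360BD  [3 reads]
#1 VA=0xC300F0BD (r,kernel):
  TLB hit vpn=0xC300F → PA=0x360BD
#2 VA=0x7C2E1FF19 (r,user):
  L0: frame=0x2D idx=31 entry=0x37007 [P=1 RW=1 US=1 PS=0]
  L1: frame=0x37 idx=23 entry=0x39007 [P=1 RW=1 US=1 PS=0]
  L2: frame=0x39 idx=31 entry=0x3C007 [P=1 RW=1 US=1 PS=0]
  ⇒ phys 0x3CF19  [3 reads]

Access #0 PA: 0x360BD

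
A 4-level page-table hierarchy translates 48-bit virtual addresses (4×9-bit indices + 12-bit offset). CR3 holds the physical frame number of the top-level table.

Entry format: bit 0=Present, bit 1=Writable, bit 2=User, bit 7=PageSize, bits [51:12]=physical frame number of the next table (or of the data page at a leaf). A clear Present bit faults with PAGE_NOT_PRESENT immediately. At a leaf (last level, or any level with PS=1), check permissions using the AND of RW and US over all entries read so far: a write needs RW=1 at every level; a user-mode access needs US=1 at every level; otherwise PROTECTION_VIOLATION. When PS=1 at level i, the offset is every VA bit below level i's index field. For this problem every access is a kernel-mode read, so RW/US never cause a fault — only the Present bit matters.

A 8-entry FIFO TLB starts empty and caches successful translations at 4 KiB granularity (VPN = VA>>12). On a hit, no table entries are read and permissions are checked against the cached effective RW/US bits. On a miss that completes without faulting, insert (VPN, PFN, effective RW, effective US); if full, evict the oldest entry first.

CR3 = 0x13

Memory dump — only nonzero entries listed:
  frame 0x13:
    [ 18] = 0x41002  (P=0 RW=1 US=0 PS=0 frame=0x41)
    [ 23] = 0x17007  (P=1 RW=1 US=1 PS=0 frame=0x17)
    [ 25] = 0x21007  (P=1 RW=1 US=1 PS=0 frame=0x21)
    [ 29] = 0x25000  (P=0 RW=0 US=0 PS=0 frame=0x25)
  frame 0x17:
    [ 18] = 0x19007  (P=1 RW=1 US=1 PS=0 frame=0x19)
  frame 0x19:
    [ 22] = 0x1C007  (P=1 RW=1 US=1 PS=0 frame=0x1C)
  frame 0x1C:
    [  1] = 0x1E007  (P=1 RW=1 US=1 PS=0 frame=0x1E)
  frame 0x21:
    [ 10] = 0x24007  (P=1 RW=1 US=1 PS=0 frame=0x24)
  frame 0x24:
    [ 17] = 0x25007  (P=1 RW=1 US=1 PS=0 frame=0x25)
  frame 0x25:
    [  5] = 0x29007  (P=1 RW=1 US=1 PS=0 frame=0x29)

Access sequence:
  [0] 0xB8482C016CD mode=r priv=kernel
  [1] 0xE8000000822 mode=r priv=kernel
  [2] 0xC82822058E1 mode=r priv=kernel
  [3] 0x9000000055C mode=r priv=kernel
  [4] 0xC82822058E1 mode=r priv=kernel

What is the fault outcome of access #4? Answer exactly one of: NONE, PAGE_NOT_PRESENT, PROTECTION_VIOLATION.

Trace:
#0 VA=0xB8482C016CD (r,kernel):
  L0: frame=0x13 idx=23 entry=0x17007 [P=1 RW=1 US=1 PS=0]
  L1: frame=0x17 idx=18 entry=0x19007 [P=1 RW=1 US=1 PS=0]
  L2: frame=0x19 idx=22 entry=0x1C007 [P=1 RW=1 US=1 PS=0]
  L3: frame=0x1C idx=1 entry=0x1E007 [P=1 RW=1 US=1 PS=0]
  ✓ 0x1E6CD  — 4 lookups
#1 VA=0xE8000000822 (r,kernel):
  L0: frame=0x13 idx=29 entry=0x25000 [P=0 RW=0 US=0 PS=0]
  ✗ PAGE_NOT_PRESENT  [1 reads]
#2 VA=0xC82822058E1 (r,kernel):
  L0: frame=0x13 idx=25 entry=0x21007 [P=1 RW=1 US=1 PS=0]
  L1: frame=0x21 idx=10 entry=0x24007 [P=1 RW=1 US=1 PS=0]
  L2: frame=0x24 idx=17 entry=0x25007 [P=1 RW=1 US=1 PS=0]
  L3: frame=0x25 idx=5 entry=0x29007 [P=1 RW=1 US=1 PS=0]
  ✓ 0x298E1  — 4 lookups
#3 VA=0x9000000055C (r,kernel):
  L0: frame=0x13 idx=18 entry=0x41002 [P=0 RW=1 US=0 PS=0]
  ✗ PAGE_NOT_PRESENT  [1 reads]
#4 VA=0xC82822058E1 (r,kernel):
  TLB hit vpn=0xC8282205 → PA=0x298E1

Access #4 fault: NONE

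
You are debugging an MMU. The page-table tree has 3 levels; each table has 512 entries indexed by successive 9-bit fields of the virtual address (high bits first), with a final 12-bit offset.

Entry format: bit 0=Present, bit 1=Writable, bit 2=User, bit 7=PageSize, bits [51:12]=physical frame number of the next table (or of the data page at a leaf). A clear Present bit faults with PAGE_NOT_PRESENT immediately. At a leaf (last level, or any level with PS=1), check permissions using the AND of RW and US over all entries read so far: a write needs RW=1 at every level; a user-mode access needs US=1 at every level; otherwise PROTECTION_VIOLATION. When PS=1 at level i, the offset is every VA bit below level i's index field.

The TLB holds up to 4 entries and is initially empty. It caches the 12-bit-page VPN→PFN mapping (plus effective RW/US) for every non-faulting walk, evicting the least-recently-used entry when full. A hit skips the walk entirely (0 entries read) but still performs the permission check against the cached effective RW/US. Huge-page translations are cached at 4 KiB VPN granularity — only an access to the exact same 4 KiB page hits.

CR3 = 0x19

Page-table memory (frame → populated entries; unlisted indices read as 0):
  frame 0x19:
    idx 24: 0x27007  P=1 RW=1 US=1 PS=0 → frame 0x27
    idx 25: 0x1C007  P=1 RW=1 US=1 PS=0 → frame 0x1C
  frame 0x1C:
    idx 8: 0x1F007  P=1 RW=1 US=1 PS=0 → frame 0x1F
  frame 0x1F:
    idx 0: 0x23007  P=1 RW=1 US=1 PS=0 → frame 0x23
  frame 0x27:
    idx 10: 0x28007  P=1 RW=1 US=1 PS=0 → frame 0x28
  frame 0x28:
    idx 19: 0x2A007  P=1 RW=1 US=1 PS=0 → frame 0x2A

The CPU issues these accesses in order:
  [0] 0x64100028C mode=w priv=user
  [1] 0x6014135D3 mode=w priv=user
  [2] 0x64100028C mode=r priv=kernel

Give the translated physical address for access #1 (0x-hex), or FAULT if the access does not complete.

Per-access translation:
#0 VA=0x64100028C (w,user):
  L0 @0x19[25] → 0x1C007  P=1,RW=1,US=1,PS=0
  L1 @0x1C[8] → 0x1F007  P=1,RW=1,US=1,PS=0
  L2 @0x1F[0] → 0x23007  P=1,RW=1,US=1,PS=0
  → PA=0x2328C  (3 entries read)
#1 VA=0x6014135D3 (w,user):
  L0 @0x19[24] → 0x27007  P=1,RW=1,US=1,PS=0
  L1 @0x27[10] → 0x28007  P=1,RW=1,US=1,PS=0
  L2 @0x28[19] → 0x2A007  P=1,RW=1,US=1,PS=0
  → PA=0x2A5D3  (3 entries read)
#2 VA=0x64100028C (r,kernel):
  TLB hit vpn=0x641000 → PA=0x2328C

Access #1 PA: 0x2A5D3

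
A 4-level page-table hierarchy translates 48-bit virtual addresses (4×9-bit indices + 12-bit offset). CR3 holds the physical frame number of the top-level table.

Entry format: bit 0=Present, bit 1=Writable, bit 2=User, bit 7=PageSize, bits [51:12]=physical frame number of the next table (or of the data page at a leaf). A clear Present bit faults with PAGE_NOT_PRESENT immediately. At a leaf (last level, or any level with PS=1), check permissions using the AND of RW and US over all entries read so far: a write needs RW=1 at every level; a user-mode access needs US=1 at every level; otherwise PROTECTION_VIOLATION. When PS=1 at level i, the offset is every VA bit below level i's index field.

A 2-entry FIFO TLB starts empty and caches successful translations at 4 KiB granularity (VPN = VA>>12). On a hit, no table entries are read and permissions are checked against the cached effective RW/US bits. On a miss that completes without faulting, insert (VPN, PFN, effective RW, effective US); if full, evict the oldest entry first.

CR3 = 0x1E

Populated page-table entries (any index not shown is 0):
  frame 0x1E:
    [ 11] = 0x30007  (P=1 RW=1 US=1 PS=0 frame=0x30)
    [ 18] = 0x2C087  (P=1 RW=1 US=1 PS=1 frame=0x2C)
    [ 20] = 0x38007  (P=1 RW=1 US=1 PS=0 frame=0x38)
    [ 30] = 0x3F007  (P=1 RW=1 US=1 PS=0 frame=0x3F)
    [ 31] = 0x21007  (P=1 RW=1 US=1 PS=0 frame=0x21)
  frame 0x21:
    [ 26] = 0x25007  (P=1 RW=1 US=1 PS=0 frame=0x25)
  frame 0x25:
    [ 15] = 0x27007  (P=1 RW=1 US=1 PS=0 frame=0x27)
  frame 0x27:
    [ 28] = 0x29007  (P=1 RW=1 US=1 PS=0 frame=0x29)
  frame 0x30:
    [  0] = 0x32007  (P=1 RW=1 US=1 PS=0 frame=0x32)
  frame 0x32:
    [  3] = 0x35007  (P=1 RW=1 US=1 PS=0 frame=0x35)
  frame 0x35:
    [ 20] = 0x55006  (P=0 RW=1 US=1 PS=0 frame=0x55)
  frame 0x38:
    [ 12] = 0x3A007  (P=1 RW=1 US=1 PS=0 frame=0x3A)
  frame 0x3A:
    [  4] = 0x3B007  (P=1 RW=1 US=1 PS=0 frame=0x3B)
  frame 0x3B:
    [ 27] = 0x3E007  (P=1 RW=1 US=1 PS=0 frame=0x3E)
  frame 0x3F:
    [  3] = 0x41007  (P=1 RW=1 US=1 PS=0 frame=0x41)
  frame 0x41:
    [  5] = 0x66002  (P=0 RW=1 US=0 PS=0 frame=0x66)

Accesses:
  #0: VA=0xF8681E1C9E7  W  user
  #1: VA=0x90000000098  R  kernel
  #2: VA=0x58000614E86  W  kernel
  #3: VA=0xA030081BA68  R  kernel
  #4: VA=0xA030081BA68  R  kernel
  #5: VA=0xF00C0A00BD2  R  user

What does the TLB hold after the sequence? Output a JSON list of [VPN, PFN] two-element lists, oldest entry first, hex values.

Trace:
#0 VA=0xF8681E1C9E7 (w,user):
  lvl0: tbl 0x1E, slot 31 ⇒ 0x21007 (P1/RW1/US1/PS0)
  lvl1: tbl 0x21, slot 26 ⇒ 0x25007 (P1/RW1/US1/PS0)
  lvl2: tbl 0x25, slot 15 ⇒ 0x27007 (P1/RW1/US1/PS0)
  lvl3: tbl 0x27, slot 28 ⇒ 0x29007 (P1/RW1/US1/PS0)
  ✓ 0x299E7  — 4 lookups
#1 VA=0x90000000098 (r,kernel):
  lvl0: tbl 0x1E, slot 18 ⇒ 0x2C087 (P1/RW1/US1/PS1)
  ✓ 0x2C098 (huge @L0)  — 1 lookups
#2 VA=0x58000614E86 (w,kernel):
  lvl0: tbl 0x1E, slot 11 ⇒ 0x30007 (P1/RW1/US1/PS0)
  lvl1: tbl 0x30, slot 0 ⇒ 0x32007 (P1/RW1/US1/PS0)
  lvl2: tbl 0x32, slot 3 ⇒ 0x35007 (P1/RW1/US1/PS0)
  lvl3: tbl 0x35, slot 20 ⇒ 0x55006 (P0/RW1/US1/PS0)
  ✗ PAGE_NOT_PRESENT  [4 reads]
#3 VA=0xA030081BA68 (r,kernel):
  lvl0: tbl 0x1E, slot 20 ⇒ 0x38007 (P1/RW1/US1/PS0)
  lvl1: tbl 0x38, slot 12 ⇒ 0x3A007 (P1/RW1/US1/PS0)
  lvl2: tbl 0x3A, slot 4 ⇒ 0x3B007 (P1/RW1/US1/PS0)
  lvl3: tbl 0x3B, slot 27 ⇒ 0x3E007 (P1/RW1/US1/PS0)
  ✓ 0x3EA68  — 4 lookups
#4 VA=0xA030081BA68 (r,kernel):
  TLB hit vpn=0xA030081B → PA=0x3EA68
#5 VA=0xF00C0A00BD2 (r,user):
  lvl0: tbl 0x1E, slot 30 ⇒ 0x3F007 (P1/RW1/US1/PS0)
  lvl1: tbl 0x3F, slot 3 ⇒ 0x41007 (P1/RW1/US1/PS0)
  lvl2: tbl 0x41, slot 5 ⇒ 0x66002 (P0/RW1/US0/PS0)
  ✗ PAGE_NOT_PRESENT  [3 reads]

TLB: [["0x90000000", "0x2C"], ["0xA030081B", "0x3E"]]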